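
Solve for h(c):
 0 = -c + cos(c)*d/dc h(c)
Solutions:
 h(c) = C1 + Integral(c/cos(c), c)


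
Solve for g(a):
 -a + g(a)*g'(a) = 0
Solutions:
 g(a) = -sqrt(C1 + a^2)
 g(a) = sqrt(C1 + a^2)


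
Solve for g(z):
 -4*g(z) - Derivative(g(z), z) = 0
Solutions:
 g(z) = C1*exp(-4*z)


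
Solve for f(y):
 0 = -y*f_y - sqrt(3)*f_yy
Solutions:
 f(y) = C1 + C2*erf(sqrt(2)*3^(3/4)*y/6)


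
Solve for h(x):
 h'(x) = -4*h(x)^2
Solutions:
 h(x) = 1/(C1 + 4*x)


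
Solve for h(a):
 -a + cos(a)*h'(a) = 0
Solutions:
 h(a) = C1 + Integral(a/cos(a), a)


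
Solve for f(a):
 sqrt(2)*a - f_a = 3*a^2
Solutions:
 f(a) = C1 - a^3 + sqrt(2)*a^2/2


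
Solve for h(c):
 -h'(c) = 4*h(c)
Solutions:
 h(c) = C1*exp(-4*c)


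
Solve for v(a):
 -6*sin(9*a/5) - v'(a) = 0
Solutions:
 v(a) = C1 + 10*cos(9*a/5)/3


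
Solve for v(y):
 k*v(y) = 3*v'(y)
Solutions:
 v(y) = C1*exp(k*y/3)


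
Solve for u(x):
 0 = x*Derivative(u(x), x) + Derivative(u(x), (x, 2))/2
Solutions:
 u(x) = C1 + C2*erf(x)


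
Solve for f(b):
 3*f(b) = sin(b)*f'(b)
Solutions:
 f(b) = C1*(cos(b) - 1)^(3/2)/(cos(b) + 1)^(3/2)


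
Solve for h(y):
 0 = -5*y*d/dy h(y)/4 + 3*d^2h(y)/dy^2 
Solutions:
 h(y) = C1 + C2*erfi(sqrt(30)*y/12)


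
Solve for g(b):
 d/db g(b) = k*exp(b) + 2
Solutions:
 g(b) = C1 + 2*b + k*exp(b)


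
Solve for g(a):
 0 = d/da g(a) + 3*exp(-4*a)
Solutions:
 g(a) = C1 + 3*exp(-4*a)/4


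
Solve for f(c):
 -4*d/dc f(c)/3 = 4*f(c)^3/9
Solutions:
 f(c) = -sqrt(6)*sqrt(-1/(C1 - c))/2
 f(c) = sqrt(6)*sqrt(-1/(C1 - c))/2


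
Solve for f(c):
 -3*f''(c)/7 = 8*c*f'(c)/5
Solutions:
 f(c) = C1 + C2*erf(2*sqrt(105)*c/15)


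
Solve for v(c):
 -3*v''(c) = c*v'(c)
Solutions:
 v(c) = C1 + C2*erf(sqrt(6)*c/6)


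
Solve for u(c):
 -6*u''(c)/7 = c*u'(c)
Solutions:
 u(c) = C1 + C2*erf(sqrt(21)*c/6)


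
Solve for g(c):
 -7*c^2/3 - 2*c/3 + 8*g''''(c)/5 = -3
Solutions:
 g(c) = C1 + C2*c + C3*c^2 + C4*c^3 + 7*c^6/1728 + c^5/288 - 5*c^4/64


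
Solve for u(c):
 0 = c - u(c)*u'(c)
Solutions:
 u(c) = -sqrt(C1 + c^2)
 u(c) = sqrt(C1 + c^2)


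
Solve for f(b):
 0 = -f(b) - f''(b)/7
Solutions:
 f(b) = C1*sin(sqrt(7)*b) + C2*cos(sqrt(7)*b)


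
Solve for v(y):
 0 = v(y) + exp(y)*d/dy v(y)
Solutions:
 v(y) = C1*exp(exp(-y))


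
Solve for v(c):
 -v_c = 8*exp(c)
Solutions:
 v(c) = C1 - 8*exp(c)


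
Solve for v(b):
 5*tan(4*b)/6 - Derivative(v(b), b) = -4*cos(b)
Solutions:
 v(b) = C1 - 5*log(cos(4*b))/24 + 4*sin(b)


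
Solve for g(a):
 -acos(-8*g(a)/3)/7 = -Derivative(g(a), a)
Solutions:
 Integral(1/acos(-8*_y/3), (_y, g(a))) = C1 + a/7


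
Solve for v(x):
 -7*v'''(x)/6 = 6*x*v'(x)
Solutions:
 v(x) = C1 + Integral(C2*airyai(-42^(2/3)*x/7) + C3*airybi(-42^(2/3)*x/7), x)


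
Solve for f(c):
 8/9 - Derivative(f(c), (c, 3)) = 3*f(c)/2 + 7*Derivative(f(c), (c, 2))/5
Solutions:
 f(c) = C1*exp(c*(-28 + 98*2^(2/3)/(45*sqrt(64345) + 11497)^(1/3) + 2^(1/3)*(45*sqrt(64345) + 11497)^(1/3))/60)*sin(2^(1/3)*sqrt(3)*c*(-(45*sqrt(64345) + 11497)^(1/3) + 98*2^(1/3)/(45*sqrt(64345) + 11497)^(1/3))/60) + C2*exp(c*(-28 + 98*2^(2/3)/(45*sqrt(64345) + 11497)^(1/3) + 2^(1/3)*(45*sqrt(64345) + 11497)^(1/3))/60)*cos(2^(1/3)*sqrt(3)*c*(-(45*sqrt(64345) + 11497)^(1/3) + 98*2^(1/3)/(45*sqrt(64345) + 11497)^(1/3))/60) + C3*exp(-c*(98*2^(2/3)/(45*sqrt(64345) + 11497)^(1/3) + 14 + 2^(1/3)*(45*sqrt(64345) + 11497)^(1/3))/30) + 16/27


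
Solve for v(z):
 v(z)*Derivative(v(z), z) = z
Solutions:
 v(z) = -sqrt(C1 + z^2)
 v(z) = sqrt(C1 + z^2)


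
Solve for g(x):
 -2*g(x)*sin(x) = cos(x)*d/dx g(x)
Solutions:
 g(x) = C1*cos(x)^2


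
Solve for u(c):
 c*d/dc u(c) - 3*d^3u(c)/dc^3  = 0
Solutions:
 u(c) = C1 + Integral(C2*airyai(3^(2/3)*c/3) + C3*airybi(3^(2/3)*c/3), c)


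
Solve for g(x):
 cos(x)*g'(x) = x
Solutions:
 g(x) = C1 + Integral(x/cos(x), x)


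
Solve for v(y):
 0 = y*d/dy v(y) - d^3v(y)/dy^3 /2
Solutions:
 v(y) = C1 + Integral(C2*airyai(2^(1/3)*y) + C3*airybi(2^(1/3)*y), y)


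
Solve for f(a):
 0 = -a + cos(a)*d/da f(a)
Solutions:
 f(a) = C1 + Integral(a/cos(a), a)


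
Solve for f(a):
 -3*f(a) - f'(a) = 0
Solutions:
 f(a) = C1*exp(-3*a)


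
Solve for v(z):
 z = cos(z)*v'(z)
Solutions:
 v(z) = C1 + Integral(z/cos(z), z)


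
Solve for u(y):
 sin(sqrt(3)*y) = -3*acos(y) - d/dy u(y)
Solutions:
 u(y) = C1 - 3*y*acos(y) + 3*sqrt(1 - y^2) + sqrt(3)*cos(sqrt(3)*y)/3


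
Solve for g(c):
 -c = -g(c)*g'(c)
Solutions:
 g(c) = -sqrt(C1 + c^2)
 g(c) = sqrt(C1 + c^2)


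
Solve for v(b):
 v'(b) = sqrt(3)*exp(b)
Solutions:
 v(b) = C1 + sqrt(3)*exp(b)


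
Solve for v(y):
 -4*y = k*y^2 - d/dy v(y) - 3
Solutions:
 v(y) = C1 + k*y^3/3 + 2*y^2 - 3*y


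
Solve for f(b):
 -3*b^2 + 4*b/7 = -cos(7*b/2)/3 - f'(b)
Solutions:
 f(b) = C1 + b^3 - 2*b^2/7 - 2*sin(7*b/2)/21


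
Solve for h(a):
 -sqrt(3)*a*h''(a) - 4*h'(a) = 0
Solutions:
 h(a) = C1 + C2*a^(1 - 4*sqrt(3)/3)


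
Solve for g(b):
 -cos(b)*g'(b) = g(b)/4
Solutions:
 g(b) = C1*(sin(b) - 1)^(1/8)/(sin(b) + 1)^(1/8)


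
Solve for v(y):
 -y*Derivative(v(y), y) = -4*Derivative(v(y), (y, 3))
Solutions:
 v(y) = C1 + Integral(C2*airyai(2^(1/3)*y/2) + C3*airybi(2^(1/3)*y/2), y)


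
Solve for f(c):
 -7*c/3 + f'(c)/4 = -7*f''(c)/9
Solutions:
 f(c) = C1 + C2*exp(-9*c/28) + 14*c^2/3 - 784*c/27


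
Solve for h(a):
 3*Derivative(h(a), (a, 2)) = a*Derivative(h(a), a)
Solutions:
 h(a) = C1 + C2*erfi(sqrt(6)*a/6)


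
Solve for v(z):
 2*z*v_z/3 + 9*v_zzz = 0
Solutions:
 v(z) = C1 + Integral(C2*airyai(-2^(1/3)*z/3) + C3*airybi(-2^(1/3)*z/3), z)


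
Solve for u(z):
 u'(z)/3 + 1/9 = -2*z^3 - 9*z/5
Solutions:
 u(z) = C1 - 3*z^4/2 - 27*z^2/10 - z/3


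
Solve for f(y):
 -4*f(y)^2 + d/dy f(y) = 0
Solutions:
 f(y) = -1/(C1 + 4*y)


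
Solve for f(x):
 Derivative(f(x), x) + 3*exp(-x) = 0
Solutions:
 f(x) = C1 + 3*exp(-x)


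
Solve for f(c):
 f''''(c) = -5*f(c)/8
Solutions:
 f(c) = (C1*sin(2^(3/4)*5^(1/4)*c/4) + C2*cos(2^(3/4)*5^(1/4)*c/4))*exp(-2^(3/4)*5^(1/4)*c/4) + (C3*sin(2^(3/4)*5^(1/4)*c/4) + C4*cos(2^(3/4)*5^(1/4)*c/4))*exp(2^(3/4)*5^(1/4)*c/4)


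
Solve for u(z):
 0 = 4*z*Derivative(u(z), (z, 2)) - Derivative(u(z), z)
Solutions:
 u(z) = C1 + C2*z^(5/4)


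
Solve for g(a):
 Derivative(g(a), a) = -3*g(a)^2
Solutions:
 g(a) = 1/(C1 + 3*a)


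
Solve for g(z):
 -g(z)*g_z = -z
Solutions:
 g(z) = -sqrt(C1 + z^2)
 g(z) = sqrt(C1 + z^2)


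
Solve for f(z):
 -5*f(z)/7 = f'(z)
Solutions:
 f(z) = C1*exp(-5*z/7)


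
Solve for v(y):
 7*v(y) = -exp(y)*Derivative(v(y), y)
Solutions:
 v(y) = C1*exp(7*exp(-y))


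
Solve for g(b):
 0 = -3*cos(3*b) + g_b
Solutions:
 g(b) = C1 + sin(3*b)


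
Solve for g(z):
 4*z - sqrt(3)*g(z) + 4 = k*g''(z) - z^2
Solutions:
 g(z) = C1*exp(-3^(1/4)*z*sqrt(-1/k)) + C2*exp(3^(1/4)*z*sqrt(-1/k)) - 2*k/3 + sqrt(3)*z^2/3 + 4*sqrt(3)*z/3 + 4*sqrt(3)/3


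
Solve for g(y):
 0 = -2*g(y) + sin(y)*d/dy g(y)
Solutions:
 g(y) = C1*(cos(y) - 1)/(cos(y) + 1)


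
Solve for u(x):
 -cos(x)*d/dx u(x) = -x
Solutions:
 u(x) = C1 + Integral(x/cos(x), x)


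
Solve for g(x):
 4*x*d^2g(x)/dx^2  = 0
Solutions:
 g(x) = C1 + C2*x


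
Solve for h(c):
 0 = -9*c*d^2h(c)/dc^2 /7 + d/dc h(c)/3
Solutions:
 h(c) = C1 + C2*c^(34/27)


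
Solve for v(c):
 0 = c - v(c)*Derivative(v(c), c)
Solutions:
 v(c) = -sqrt(C1 + c^2)
 v(c) = sqrt(C1 + c^2)


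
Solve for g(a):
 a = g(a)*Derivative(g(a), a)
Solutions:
 g(a) = -sqrt(C1 + a^2)
 g(a) = sqrt(C1 + a^2)


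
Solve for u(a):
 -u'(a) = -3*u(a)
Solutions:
 u(a) = C1*exp(3*a)


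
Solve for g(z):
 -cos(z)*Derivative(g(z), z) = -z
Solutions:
 g(z) = C1 + Integral(z/cos(z), z)


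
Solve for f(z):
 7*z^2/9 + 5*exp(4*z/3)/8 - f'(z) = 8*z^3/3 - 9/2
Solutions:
 f(z) = C1 - 2*z^4/3 + 7*z^3/27 + 9*z/2 + 15*exp(4*z/3)/32


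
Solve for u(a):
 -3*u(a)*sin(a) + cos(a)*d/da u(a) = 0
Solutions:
 u(a) = C1/cos(a)^3


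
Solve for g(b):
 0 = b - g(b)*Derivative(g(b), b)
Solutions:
 g(b) = -sqrt(C1 + b^2)
 g(b) = sqrt(C1 + b^2)


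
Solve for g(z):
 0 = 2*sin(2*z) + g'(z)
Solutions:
 g(z) = C1 + cos(2*z)


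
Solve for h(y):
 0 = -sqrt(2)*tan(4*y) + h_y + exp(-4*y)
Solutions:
 h(y) = C1 + sqrt(2)*log(tan(4*y)^2 + 1)/8 + exp(-4*y)/4


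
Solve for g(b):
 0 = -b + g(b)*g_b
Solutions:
 g(b) = -sqrt(C1 + b^2)
 g(b) = sqrt(C1 + b^2)


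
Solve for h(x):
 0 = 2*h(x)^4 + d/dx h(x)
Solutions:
 h(x) = (-3^(2/3) - 3*3^(1/6)*I)*(1/(C1 + 2*x))^(1/3)/6
 h(x) = (-3^(2/3) + 3*3^(1/6)*I)*(1/(C1 + 2*x))^(1/3)/6
 h(x) = (1/(C1 + 6*x))^(1/3)


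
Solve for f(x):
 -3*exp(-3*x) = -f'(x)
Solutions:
 f(x) = C1 - exp(-3*x)


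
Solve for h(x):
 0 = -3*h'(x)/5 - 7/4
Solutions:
 h(x) = C1 - 35*x/12


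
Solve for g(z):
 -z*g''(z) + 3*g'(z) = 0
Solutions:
 g(z) = C1 + C2*z^4


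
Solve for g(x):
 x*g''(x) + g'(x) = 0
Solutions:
 g(x) = C1 + C2*log(x)


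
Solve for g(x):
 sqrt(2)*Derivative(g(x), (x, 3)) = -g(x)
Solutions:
 g(x) = C3*exp(-2^(5/6)*x/2) + (C1*sin(2^(5/6)*sqrt(3)*x/4) + C2*cos(2^(5/6)*sqrt(3)*x/4))*exp(2^(5/6)*x/4)


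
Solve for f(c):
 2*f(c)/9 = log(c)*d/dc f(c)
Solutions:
 f(c) = C1*exp(2*li(c)/9)


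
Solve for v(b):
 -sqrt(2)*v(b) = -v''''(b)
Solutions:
 v(b) = C1*exp(-2^(1/8)*b) + C2*exp(2^(1/8)*b) + C3*sin(2^(1/8)*b) + C4*cos(2^(1/8)*b)


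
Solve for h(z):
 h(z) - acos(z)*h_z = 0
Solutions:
 h(z) = C1*exp(Integral(1/acos(z), z))


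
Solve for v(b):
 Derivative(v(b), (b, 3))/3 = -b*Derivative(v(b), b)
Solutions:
 v(b) = C1 + Integral(C2*airyai(-3^(1/3)*b) + C3*airybi(-3^(1/3)*b), b)


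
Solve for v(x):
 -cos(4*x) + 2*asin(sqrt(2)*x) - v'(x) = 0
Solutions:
 v(x) = C1 + 2*x*asin(sqrt(2)*x) + sqrt(2)*sqrt(1 - 2*x^2) - sin(4*x)/4


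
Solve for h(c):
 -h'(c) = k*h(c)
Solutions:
 h(c) = C1*exp(-c*k)


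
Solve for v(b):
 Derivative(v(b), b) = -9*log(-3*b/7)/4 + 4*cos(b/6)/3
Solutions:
 v(b) = C1 - 9*b*log(-b)/4 - 9*b*log(3)/4 + 9*b/4 + 9*b*log(7)/4 + 8*sin(b/6)


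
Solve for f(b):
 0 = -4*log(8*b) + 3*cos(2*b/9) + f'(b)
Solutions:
 f(b) = C1 + 4*b*log(b) - 4*b + 12*b*log(2) - 27*sin(2*b/9)/2


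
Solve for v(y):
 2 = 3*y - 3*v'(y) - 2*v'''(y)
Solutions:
 v(y) = C1 + C2*sin(sqrt(6)*y/2) + C3*cos(sqrt(6)*y/2) + y^2/2 - 2*y/3


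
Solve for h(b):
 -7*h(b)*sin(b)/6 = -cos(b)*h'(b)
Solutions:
 h(b) = C1/cos(b)^(7/6)


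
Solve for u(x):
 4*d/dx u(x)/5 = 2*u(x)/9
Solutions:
 u(x) = C1*exp(5*x/18)


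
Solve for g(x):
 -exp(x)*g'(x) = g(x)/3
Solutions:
 g(x) = C1*exp(exp(-x)/3)


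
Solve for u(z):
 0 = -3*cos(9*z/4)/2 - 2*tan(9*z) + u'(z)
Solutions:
 u(z) = C1 - 2*log(cos(9*z))/9 + 2*sin(9*z/4)/3


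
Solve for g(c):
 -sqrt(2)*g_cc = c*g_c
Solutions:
 g(c) = C1 + C2*erf(2^(1/4)*c/2)


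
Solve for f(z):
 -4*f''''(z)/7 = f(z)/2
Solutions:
 f(z) = (C1*sin(2^(3/4)*7^(1/4)*z/4) + C2*cos(2^(3/4)*7^(1/4)*z/4))*exp(-2^(3/4)*7^(1/4)*z/4) + (C3*sin(2^(3/4)*7^(1/4)*z/4) + C4*cos(2^(3/4)*7^(1/4)*z/4))*exp(2^(3/4)*7^(1/4)*z/4)


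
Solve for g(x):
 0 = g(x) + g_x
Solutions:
 g(x) = C1*exp(-x)


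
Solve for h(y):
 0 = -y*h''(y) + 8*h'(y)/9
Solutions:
 h(y) = C1 + C2*y^(17/9)


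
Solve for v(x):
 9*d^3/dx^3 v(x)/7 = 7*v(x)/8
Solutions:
 v(x) = C3*exp(3^(1/3)*7^(2/3)*x/6) + (C1*sin(3^(5/6)*7^(2/3)*x/12) + C2*cos(3^(5/6)*7^(2/3)*x/12))*exp(-3^(1/3)*7^(2/3)*x/12)


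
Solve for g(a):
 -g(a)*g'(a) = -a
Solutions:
 g(a) = -sqrt(C1 + a^2)
 g(a) = sqrt(C1 + a^2)


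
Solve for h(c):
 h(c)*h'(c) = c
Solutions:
 h(c) = -sqrt(C1 + c^2)
 h(c) = sqrt(C1 + c^2)


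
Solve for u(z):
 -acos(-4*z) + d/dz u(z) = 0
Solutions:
 u(z) = C1 + z*acos(-4*z) + sqrt(1 - 16*z^2)/4


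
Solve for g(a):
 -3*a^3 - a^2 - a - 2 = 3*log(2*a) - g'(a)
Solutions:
 g(a) = C1 + 3*a^4/4 + a^3/3 + a^2/2 + 3*a*log(a) - a + a*log(8)


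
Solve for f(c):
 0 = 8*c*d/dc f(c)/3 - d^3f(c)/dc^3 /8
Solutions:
 f(c) = C1 + Integral(C2*airyai(4*3^(2/3)*c/3) + C3*airybi(4*3^(2/3)*c/3), c)


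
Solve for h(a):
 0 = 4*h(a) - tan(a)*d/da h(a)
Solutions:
 h(a) = C1*sin(a)^4


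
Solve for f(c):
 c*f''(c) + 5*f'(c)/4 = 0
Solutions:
 f(c) = C1 + C2/c^(1/4)


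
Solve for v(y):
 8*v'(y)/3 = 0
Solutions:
 v(y) = C1


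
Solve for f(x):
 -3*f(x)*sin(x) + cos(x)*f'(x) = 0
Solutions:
 f(x) = C1/cos(x)^3


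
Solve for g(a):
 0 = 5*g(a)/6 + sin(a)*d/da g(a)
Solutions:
 g(a) = C1*(cos(a) + 1)^(5/12)/(cos(a) - 1)^(5/12)


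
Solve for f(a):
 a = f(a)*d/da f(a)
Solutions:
 f(a) = -sqrt(C1 + a^2)
 f(a) = sqrt(C1 + a^2)


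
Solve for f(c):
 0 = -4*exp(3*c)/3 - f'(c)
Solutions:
 f(c) = C1 - 4*exp(3*c)/9


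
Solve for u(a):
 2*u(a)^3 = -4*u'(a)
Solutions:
 u(a) = -sqrt(-1/(C1 - a))
 u(a) = sqrt(-1/(C1 - a))


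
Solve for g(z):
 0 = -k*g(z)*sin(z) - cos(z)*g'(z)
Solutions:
 g(z) = C1*exp(k*log(cos(z)))


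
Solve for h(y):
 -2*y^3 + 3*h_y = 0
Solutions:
 h(y) = C1 + y^4/6


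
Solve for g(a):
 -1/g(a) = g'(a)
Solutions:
 g(a) = -sqrt(C1 - 2*a)
 g(a) = sqrt(C1 - 2*a)


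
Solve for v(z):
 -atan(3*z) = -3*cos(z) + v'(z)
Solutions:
 v(z) = C1 - z*atan(3*z) + log(9*z^2 + 1)/6 + 3*sin(z)


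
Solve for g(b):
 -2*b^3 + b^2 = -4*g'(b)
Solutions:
 g(b) = C1 + b^4/8 - b^3/12


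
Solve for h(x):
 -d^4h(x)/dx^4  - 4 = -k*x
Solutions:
 h(x) = C1 + C2*x + C3*x^2 + C4*x^3 + k*x^5/120 - x^4/6


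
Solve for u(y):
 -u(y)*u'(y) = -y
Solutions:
 u(y) = -sqrt(C1 + y^2)
 u(y) = sqrt(C1 + y^2)


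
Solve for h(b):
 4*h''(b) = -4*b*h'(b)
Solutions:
 h(b) = C1 + C2*erf(sqrt(2)*b/2)


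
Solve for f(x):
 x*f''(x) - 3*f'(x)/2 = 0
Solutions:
 f(x) = C1 + C2*x^(5/2)


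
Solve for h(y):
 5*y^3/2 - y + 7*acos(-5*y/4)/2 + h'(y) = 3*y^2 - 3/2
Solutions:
 h(y) = C1 - 5*y^4/8 + y^3 + y^2/2 - 7*y*acos(-5*y/4)/2 - 3*y/2 - 7*sqrt(16 - 25*y^2)/10


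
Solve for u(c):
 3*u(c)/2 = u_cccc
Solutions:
 u(c) = C1*exp(-2^(3/4)*3^(1/4)*c/2) + C2*exp(2^(3/4)*3^(1/4)*c/2) + C3*sin(2^(3/4)*3^(1/4)*c/2) + C4*cos(2^(3/4)*3^(1/4)*c/2)


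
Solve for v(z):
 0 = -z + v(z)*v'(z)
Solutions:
 v(z) = -sqrt(C1 + z^2)
 v(z) = sqrt(C1 + z^2)


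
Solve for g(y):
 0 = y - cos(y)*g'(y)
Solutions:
 g(y) = C1 + Integral(y/cos(y), y)


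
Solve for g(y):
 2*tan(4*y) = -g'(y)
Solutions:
 g(y) = C1 + log(cos(4*y))/2


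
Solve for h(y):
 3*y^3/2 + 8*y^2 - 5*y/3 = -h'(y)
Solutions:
 h(y) = C1 - 3*y^4/8 - 8*y^3/3 + 5*y^2/6


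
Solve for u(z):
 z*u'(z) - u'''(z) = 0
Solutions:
 u(z) = C1 + Integral(C2*airyai(z) + C3*airybi(z), z)


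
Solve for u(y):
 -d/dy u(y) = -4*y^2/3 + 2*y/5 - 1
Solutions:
 u(y) = C1 + 4*y^3/9 - y^2/5 + y


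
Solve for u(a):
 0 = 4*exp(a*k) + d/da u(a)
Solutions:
 u(a) = C1 - 4*exp(a*k)/k


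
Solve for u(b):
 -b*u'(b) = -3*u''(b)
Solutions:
 u(b) = C1 + C2*erfi(sqrt(6)*b/6)


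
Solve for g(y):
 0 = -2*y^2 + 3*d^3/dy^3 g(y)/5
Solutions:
 g(y) = C1 + C2*y + C3*y^2 + y^5/18


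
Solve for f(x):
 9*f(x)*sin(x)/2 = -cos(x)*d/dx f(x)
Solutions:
 f(x) = C1*cos(x)^(9/2)


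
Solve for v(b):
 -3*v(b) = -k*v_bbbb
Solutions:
 v(b) = C1*exp(-3^(1/4)*b*(1/k)^(1/4)) + C2*exp(3^(1/4)*b*(1/k)^(1/4)) + C3*exp(-3^(1/4)*I*b*(1/k)^(1/4)) + C4*exp(3^(1/4)*I*b*(1/k)^(1/4))


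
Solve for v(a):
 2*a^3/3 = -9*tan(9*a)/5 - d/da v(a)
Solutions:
 v(a) = C1 - a^4/6 + log(cos(9*a))/5


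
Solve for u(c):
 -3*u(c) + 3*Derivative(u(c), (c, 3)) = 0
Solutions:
 u(c) = C3*exp(c) + (C1*sin(sqrt(3)*c/2) + C2*cos(sqrt(3)*c/2))*exp(-c/2)


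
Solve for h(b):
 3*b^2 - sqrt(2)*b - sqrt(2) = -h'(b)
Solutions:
 h(b) = C1 - b^3 + sqrt(2)*b^2/2 + sqrt(2)*b


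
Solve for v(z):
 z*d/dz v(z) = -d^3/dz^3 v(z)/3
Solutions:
 v(z) = C1 + Integral(C2*airyai(-3^(1/3)*z) + C3*airybi(-3^(1/3)*z), z)


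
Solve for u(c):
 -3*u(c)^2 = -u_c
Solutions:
 u(c) = -1/(C1 + 3*c)


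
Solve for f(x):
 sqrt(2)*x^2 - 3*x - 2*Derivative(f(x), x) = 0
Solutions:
 f(x) = C1 + sqrt(2)*x^3/6 - 3*x^2/4


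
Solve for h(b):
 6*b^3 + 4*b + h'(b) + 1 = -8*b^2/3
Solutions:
 h(b) = C1 - 3*b^4/2 - 8*b^3/9 - 2*b^2 - b


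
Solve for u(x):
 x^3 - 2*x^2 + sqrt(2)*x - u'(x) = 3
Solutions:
 u(x) = C1 + x^4/4 - 2*x^3/3 + sqrt(2)*x^2/2 - 3*x


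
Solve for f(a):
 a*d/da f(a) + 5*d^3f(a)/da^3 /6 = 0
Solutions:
 f(a) = C1 + Integral(C2*airyai(-5^(2/3)*6^(1/3)*a/5) + C3*airybi(-5^(2/3)*6^(1/3)*a/5), a)


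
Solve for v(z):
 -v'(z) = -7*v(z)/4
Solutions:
 v(z) = C1*exp(7*z/4)


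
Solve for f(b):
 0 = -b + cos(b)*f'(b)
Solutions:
 f(b) = C1 + Integral(b/cos(b), b)


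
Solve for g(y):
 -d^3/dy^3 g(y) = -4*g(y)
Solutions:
 g(y) = C3*exp(2^(2/3)*y) + (C1*sin(2^(2/3)*sqrt(3)*y/2) + C2*cos(2^(2/3)*sqrt(3)*y/2))*exp(-2^(2/3)*y/2)


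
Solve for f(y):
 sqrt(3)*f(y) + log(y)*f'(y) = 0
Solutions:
 f(y) = C1*exp(-sqrt(3)*li(y))


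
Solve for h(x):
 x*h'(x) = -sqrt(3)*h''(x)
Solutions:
 h(x) = C1 + C2*erf(sqrt(2)*3^(3/4)*x/6)


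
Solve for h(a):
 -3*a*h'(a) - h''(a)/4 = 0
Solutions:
 h(a) = C1 + C2*erf(sqrt(6)*a)


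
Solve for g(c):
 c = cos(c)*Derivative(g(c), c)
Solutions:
 g(c) = C1 + Integral(c/cos(c), c)


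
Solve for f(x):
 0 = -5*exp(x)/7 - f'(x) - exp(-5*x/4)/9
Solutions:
 f(x) = C1 - 5*exp(x)/7 + 4*exp(-5*x/4)/45


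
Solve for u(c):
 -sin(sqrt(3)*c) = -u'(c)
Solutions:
 u(c) = C1 - sqrt(3)*cos(sqrt(3)*c)/3


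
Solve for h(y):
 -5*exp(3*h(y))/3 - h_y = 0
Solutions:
 h(y) = log((-1 - sqrt(3)*I)*(1/(C1 + 5*y))^(1/3)/2)
 h(y) = log((-1 + sqrt(3)*I)*(1/(C1 + 5*y))^(1/3)/2)
 h(y) = log(1/(C1 + 5*y))/3


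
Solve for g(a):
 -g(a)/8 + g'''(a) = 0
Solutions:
 g(a) = C3*exp(a/2) + (C1*sin(sqrt(3)*a/4) + C2*cos(sqrt(3)*a/4))*exp(-a/4)


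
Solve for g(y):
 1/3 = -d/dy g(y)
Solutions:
 g(y) = C1 - y/3


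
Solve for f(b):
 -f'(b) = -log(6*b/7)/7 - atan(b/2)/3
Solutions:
 f(b) = C1 + b*log(b)/7 + b*atan(b/2)/3 - b*log(7)/7 - b/7 + b*log(6)/7 - log(b^2 + 4)/3


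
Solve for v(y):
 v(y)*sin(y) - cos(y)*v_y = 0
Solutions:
 v(y) = C1/cos(y)


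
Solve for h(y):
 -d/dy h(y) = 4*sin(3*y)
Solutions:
 h(y) = C1 + 4*cos(3*y)/3


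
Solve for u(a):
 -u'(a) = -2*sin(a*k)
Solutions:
 u(a) = C1 - 2*cos(a*k)/k


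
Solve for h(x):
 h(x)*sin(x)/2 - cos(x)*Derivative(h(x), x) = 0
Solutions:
 h(x) = C1/sqrt(cos(x))


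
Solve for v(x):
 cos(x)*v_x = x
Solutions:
 v(x) = C1 + Integral(x/cos(x), x)


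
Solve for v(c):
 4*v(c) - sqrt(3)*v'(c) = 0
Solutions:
 v(c) = C1*exp(4*sqrt(3)*c/3)


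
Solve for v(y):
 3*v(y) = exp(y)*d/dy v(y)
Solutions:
 v(y) = C1*exp(-3*exp(-y))


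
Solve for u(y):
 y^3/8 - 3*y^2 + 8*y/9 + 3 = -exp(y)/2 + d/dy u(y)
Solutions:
 u(y) = C1 + y^4/32 - y^3 + 4*y^2/9 + 3*y + exp(y)/2


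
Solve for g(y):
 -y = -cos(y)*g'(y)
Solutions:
 g(y) = C1 + Integral(y/cos(y), y)


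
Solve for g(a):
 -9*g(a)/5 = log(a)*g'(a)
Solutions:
 g(a) = C1*exp(-9*li(a)/5)


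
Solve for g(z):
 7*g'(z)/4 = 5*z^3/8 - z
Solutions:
 g(z) = C1 + 5*z^4/56 - 2*z^2/7


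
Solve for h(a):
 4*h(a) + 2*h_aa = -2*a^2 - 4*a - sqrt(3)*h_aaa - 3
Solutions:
 h(a) = C1*exp(a*(-4*sqrt(3) + 2*2^(2/3)/(sqrt(267) + 85*sqrt(3)/9)^(1/3) + 3*2^(1/3)*(sqrt(267) + 85*sqrt(3)/9)^(1/3))/18)*sin(sqrt(3)*a*(-3*(2*sqrt(267) + 170*sqrt(3)/9)^(1/3) + 4/(2*sqrt(267) + 170*sqrt(3)/9)^(1/3))/18) + C2*exp(a*(-4*sqrt(3) + 2*2^(2/3)/(sqrt(267) + 85*sqrt(3)/9)^(1/3) + 3*2^(1/3)*(sqrt(267) + 85*sqrt(3)/9)^(1/3))/18)*cos(sqrt(3)*a*(-3*(2*sqrt(267) + 170*sqrt(3)/9)^(1/3) + 4/(2*sqrt(267) + 170*sqrt(3)/9)^(1/3))/18) + C3*exp(-a*(2*2^(2/3)/(sqrt(267) + 85*sqrt(3)/9)^(1/3) + 2*sqrt(3) + 3*2^(1/3)*(sqrt(267) + 85*sqrt(3)/9)^(1/3))/9) - a^2/2 - a - 1/4


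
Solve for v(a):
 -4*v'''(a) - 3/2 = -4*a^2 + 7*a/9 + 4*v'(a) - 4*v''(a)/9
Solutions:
 v(a) = C1 + a^3/3 + a^2/72 - 1537*a/648 + (C2*sin(sqrt(323)*a/18) + C3*cos(sqrt(323)*a/18))*exp(a/18)


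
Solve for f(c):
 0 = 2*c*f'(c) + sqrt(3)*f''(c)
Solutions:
 f(c) = C1 + C2*erf(3^(3/4)*c/3)


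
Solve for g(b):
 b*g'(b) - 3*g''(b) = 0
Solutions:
 g(b) = C1 + C2*erfi(sqrt(6)*b/6)


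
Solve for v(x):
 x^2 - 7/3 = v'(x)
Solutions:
 v(x) = C1 + x^3/3 - 7*x/3


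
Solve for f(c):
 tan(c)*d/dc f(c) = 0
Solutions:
 f(c) = C1


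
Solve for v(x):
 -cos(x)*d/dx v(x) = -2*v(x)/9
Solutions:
 v(x) = C1*(sin(x) + 1)^(1/9)/(sin(x) - 1)^(1/9)


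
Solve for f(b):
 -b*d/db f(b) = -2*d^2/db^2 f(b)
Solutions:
 f(b) = C1 + C2*erfi(b/2)


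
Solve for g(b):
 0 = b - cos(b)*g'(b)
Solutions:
 g(b) = C1 + Integral(b/cos(b), b)


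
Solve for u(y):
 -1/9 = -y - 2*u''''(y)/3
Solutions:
 u(y) = C1 + C2*y + C3*y^2 + C4*y^3 - y^5/80 + y^4/144


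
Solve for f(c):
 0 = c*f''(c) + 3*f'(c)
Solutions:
 f(c) = C1 + C2/c^2


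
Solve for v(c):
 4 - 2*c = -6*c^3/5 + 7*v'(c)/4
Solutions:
 v(c) = C1 + 6*c^4/35 - 4*c^2/7 + 16*c/7


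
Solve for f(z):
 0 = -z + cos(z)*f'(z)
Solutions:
 f(z) = C1 + Integral(z/cos(z), z)


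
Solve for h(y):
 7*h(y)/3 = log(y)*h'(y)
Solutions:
 h(y) = C1*exp(7*li(y)/3)


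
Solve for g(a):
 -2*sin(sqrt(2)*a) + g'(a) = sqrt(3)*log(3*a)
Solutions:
 g(a) = C1 + sqrt(3)*a*(log(a) - 1) + sqrt(3)*a*log(3) - sqrt(2)*cos(sqrt(2)*a)


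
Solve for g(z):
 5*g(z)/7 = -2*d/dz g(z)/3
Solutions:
 g(z) = C1*exp(-15*z/14)


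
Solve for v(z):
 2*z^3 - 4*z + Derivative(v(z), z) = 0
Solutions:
 v(z) = C1 - z^4/2 + 2*z^2


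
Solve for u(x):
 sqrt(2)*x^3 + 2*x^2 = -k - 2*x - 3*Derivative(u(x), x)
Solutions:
 u(x) = C1 - k*x/3 - sqrt(2)*x^4/12 - 2*x^3/9 - x^2/3


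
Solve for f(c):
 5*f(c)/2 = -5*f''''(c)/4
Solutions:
 f(c) = (C1*sin(2^(3/4)*c/2) + C2*cos(2^(3/4)*c/2))*exp(-2^(3/4)*c/2) + (C3*sin(2^(3/4)*c/2) + C4*cos(2^(3/4)*c/2))*exp(2^(3/4)*c/2)


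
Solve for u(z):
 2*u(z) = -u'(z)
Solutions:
 u(z) = C1*exp(-2*z)


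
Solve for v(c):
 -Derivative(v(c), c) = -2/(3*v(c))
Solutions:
 v(c) = -sqrt(C1 + 12*c)/3
 v(c) = sqrt(C1 + 12*c)/3


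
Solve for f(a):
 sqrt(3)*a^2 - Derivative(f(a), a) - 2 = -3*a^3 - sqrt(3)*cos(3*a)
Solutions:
 f(a) = C1 + 3*a^4/4 + sqrt(3)*a^3/3 - 2*a + sqrt(3)*sin(3*a)/3


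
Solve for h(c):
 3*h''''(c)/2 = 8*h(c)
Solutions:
 h(c) = C1*exp(-2*3^(3/4)*c/3) + C2*exp(2*3^(3/4)*c/3) + C3*sin(2*3^(3/4)*c/3) + C4*cos(2*3^(3/4)*c/3)


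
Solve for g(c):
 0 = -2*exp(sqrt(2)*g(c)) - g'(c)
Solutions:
 g(c) = sqrt(2)*(2*log(1/(C1 + 2*c)) - log(2))/4


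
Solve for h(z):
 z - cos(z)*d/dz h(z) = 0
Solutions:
 h(z) = C1 + Integral(z/cos(z), z)


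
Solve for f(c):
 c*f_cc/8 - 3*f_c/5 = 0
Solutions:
 f(c) = C1 + C2*c^(29/5)


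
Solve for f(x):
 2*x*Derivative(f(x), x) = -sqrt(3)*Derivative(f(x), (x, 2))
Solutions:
 f(x) = C1 + C2*erf(3^(3/4)*x/3)


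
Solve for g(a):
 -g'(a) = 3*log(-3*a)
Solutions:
 g(a) = C1 - 3*a*log(-a) + 3*a*(1 - log(3))


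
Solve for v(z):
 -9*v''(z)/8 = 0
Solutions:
 v(z) = C1 + C2*z


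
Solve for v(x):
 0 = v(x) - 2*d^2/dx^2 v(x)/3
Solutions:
 v(x) = C1*exp(-sqrt(6)*x/2) + C2*exp(sqrt(6)*x/2)


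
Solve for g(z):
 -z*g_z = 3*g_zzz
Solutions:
 g(z) = C1 + Integral(C2*airyai(-3^(2/3)*z/3) + C3*airybi(-3^(2/3)*z/3), z)


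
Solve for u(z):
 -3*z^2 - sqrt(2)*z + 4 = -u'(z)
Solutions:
 u(z) = C1 + z^3 + sqrt(2)*z^2/2 - 4*z


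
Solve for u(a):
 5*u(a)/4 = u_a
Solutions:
 u(a) = C1*exp(5*a/4)


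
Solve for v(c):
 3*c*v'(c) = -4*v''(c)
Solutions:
 v(c) = C1 + C2*erf(sqrt(6)*c/4)


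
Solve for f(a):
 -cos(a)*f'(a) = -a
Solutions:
 f(a) = C1 + Integral(a/cos(a), a)


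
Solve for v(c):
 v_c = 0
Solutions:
 v(c) = C1


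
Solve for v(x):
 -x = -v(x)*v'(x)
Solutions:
 v(x) = -sqrt(C1 + x^2)
 v(x) = sqrt(C1 + x^2)


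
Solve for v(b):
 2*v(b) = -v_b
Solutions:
 v(b) = C1*exp(-2*b)


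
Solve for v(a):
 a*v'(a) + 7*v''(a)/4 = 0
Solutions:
 v(a) = C1 + C2*erf(sqrt(14)*a/7)


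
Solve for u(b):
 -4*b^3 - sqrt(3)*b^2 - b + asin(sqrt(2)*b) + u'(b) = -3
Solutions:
 u(b) = C1 + b^4 + sqrt(3)*b^3/3 + b^2/2 - b*asin(sqrt(2)*b) - 3*b - sqrt(2)*sqrt(1 - 2*b^2)/2


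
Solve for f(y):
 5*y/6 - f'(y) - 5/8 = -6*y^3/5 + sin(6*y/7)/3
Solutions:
 f(y) = C1 + 3*y^4/10 + 5*y^2/12 - 5*y/8 + 7*cos(6*y/7)/18


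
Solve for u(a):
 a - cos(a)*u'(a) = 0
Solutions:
 u(a) = C1 + Integral(a/cos(a), a)


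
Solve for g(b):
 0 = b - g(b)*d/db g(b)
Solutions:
 g(b) = -sqrt(C1 + b^2)
 g(b) = sqrt(C1 + b^2)


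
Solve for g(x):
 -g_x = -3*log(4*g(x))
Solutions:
 -Integral(1/(log(_y) + 2*log(2)), (_y, g(x)))/3 = C1 - x


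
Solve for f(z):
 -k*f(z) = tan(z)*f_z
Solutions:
 f(z) = C1*exp(-k*log(sin(z)))


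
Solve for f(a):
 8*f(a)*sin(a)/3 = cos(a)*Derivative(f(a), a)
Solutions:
 f(a) = C1/cos(a)^(8/3)


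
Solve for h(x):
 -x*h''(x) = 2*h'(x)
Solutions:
 h(x) = C1 + C2/x


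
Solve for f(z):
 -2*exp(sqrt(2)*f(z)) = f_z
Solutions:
 f(z) = sqrt(2)*(2*log(1/(C1 + 2*z)) - log(2))/4


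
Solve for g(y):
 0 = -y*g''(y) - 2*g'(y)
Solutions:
 g(y) = C1 + C2/y


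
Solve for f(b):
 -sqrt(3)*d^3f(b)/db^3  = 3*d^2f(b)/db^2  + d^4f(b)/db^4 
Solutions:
 f(b) = C1 + C2*b + (C3*sin(3*b/2) + C4*cos(3*b/2))*exp(-sqrt(3)*b/2)


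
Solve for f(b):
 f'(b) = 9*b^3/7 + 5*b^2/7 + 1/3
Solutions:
 f(b) = C1 + 9*b^4/28 + 5*b^3/21 + b/3


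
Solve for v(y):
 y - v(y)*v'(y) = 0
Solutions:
 v(y) = -sqrt(C1 + y^2)
 v(y) = sqrt(C1 + y^2)


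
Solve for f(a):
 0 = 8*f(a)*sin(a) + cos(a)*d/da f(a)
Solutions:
 f(a) = C1*cos(a)^8


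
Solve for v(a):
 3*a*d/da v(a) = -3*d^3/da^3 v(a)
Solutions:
 v(a) = C1 + Integral(C2*airyai(-a) + C3*airybi(-a), a)


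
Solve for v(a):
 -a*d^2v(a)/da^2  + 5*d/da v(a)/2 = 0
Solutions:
 v(a) = C1 + C2*a^(7/2)


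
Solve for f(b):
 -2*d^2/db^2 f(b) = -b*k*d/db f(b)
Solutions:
 f(b) = Piecewise((-sqrt(pi)*C1*erf(b*sqrt(-k)/2)/sqrt(-k) - C2, (k > 0) | (k < 0)), (-C1*b - C2, True))


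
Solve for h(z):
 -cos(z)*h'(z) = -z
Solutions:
 h(z) = C1 + Integral(z/cos(z), z)


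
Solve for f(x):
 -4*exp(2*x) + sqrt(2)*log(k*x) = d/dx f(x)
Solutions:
 f(x) = C1 + sqrt(2)*x*log(k*x) - sqrt(2)*x - 2*exp(2*x)


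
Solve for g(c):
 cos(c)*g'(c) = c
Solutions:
 g(c) = C1 + Integral(c/cos(c), c)


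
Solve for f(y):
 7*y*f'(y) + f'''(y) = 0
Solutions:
 f(y) = C1 + Integral(C2*airyai(-7^(1/3)*y) + C3*airybi(-7^(1/3)*y), y)


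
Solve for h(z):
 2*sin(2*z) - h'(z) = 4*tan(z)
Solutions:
 h(z) = C1 + 4*log(cos(z)) - cos(2*z)


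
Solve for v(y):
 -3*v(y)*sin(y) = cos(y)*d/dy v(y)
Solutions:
 v(y) = C1*cos(y)^3


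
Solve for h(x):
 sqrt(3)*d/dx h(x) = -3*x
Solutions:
 h(x) = C1 - sqrt(3)*x^2/2


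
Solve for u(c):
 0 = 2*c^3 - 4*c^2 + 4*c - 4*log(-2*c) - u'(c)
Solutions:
 u(c) = C1 + c^4/2 - 4*c^3/3 + 2*c^2 - 4*c*log(-c) + 4*c*(1 - log(2))


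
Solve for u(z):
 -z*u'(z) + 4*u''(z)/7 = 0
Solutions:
 u(z) = C1 + C2*erfi(sqrt(14)*z/4)


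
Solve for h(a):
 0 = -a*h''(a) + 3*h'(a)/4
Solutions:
 h(a) = C1 + C2*a^(7/4)


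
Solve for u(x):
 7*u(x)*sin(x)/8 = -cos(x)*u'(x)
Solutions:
 u(x) = C1*cos(x)^(7/8)


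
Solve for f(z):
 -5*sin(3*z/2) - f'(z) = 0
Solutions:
 f(z) = C1 + 10*cos(3*z/2)/3


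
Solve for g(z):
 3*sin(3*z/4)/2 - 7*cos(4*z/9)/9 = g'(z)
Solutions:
 g(z) = C1 - 7*sin(4*z/9)/4 - 2*cos(3*z/4)


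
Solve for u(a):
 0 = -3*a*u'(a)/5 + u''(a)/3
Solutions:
 u(a) = C1 + C2*erfi(3*sqrt(10)*a/10)


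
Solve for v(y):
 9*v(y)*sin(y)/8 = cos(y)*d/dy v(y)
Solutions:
 v(y) = C1/cos(y)^(9/8)


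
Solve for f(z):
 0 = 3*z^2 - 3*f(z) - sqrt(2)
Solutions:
 f(z) = z^2 - sqrt(2)/3


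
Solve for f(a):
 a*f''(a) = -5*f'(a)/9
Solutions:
 f(a) = C1 + C2*a^(4/9)


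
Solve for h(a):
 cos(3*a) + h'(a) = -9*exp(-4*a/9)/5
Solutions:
 h(a) = C1 - sin(3*a)/3 + 81*exp(-4*a/9)/20


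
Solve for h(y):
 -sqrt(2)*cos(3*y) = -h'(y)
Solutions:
 h(y) = C1 + sqrt(2)*sin(3*y)/3


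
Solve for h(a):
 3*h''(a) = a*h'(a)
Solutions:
 h(a) = C1 + C2*erfi(sqrt(6)*a/6)


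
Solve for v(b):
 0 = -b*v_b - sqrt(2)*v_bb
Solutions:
 v(b) = C1 + C2*erf(2^(1/4)*b/2)


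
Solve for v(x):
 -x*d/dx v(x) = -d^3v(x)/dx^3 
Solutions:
 v(x) = C1 + Integral(C2*airyai(x) + C3*airybi(x), x)


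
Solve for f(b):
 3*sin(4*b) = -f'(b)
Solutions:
 f(b) = C1 + 3*cos(4*b)/4


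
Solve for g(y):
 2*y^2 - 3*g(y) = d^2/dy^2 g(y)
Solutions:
 g(y) = C1*sin(sqrt(3)*y) + C2*cos(sqrt(3)*y) + 2*y^2/3 - 4/9


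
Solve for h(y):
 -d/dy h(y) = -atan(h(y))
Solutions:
 Integral(1/atan(_y), (_y, h(y))) = C1 + y


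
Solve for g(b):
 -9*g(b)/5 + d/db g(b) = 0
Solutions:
 g(b) = C1*exp(9*b/5)


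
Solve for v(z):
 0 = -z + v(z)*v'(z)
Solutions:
 v(z) = -sqrt(C1 + z^2)
 v(z) = sqrt(C1 + z^2)


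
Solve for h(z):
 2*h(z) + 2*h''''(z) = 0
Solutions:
 h(z) = (C1*sin(sqrt(2)*z/2) + C2*cos(sqrt(2)*z/2))*exp(-sqrt(2)*z/2) + (C3*sin(sqrt(2)*z/2) + C4*cos(sqrt(2)*z/2))*exp(sqrt(2)*z/2)


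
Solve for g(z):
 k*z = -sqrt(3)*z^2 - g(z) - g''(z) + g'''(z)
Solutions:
 g(z) = C1*exp(z*(-2^(2/3)*(3*sqrt(93) + 29)^(1/3) - 2*2^(1/3)/(3*sqrt(93) + 29)^(1/3) + 4)/12)*sin(2^(1/3)*sqrt(3)*z*(-2^(1/3)*(3*sqrt(93) + 29)^(1/3) + 2/(3*sqrt(93) + 29)^(1/3))/12) + C2*exp(z*(-2^(2/3)*(3*sqrt(93) + 29)^(1/3) - 2*2^(1/3)/(3*sqrt(93) + 29)^(1/3) + 4)/12)*cos(2^(1/3)*sqrt(3)*z*(-2^(1/3)*(3*sqrt(93) + 29)^(1/3) + 2/(3*sqrt(93) + 29)^(1/3))/12) + C3*exp(z*(2*2^(1/3)/(3*sqrt(93) + 29)^(1/3) + 2 + 2^(2/3)*(3*sqrt(93) + 29)^(1/3))/6) - k*z - sqrt(3)*z^2 + 2*sqrt(3)


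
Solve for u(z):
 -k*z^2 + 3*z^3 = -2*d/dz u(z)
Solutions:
 u(z) = C1 + k*z^3/6 - 3*z^4/8


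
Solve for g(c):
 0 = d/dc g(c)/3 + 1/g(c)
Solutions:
 g(c) = -sqrt(C1 - 6*c)
 g(c) = sqrt(C1 - 6*c)


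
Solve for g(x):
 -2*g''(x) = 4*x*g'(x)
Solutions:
 g(x) = C1 + C2*erf(x)


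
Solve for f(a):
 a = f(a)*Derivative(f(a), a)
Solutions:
 f(a) = -sqrt(C1 + a^2)
 f(a) = sqrt(C1 + a^2)


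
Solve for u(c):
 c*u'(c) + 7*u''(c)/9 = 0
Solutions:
 u(c) = C1 + C2*erf(3*sqrt(14)*c/14)


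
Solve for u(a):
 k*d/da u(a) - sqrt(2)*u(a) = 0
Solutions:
 u(a) = C1*exp(sqrt(2)*a/k)


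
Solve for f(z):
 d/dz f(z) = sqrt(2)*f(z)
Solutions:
 f(z) = C1*exp(sqrt(2)*z)


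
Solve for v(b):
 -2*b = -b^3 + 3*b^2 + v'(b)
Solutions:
 v(b) = C1 + b^4/4 - b^3 - b^2


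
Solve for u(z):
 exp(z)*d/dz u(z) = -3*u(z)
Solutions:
 u(z) = C1*exp(3*exp(-z))


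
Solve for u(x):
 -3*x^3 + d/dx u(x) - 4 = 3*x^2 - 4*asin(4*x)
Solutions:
 u(x) = C1 + 3*x^4/4 + x^3 - 4*x*asin(4*x) + 4*x - sqrt(1 - 16*x^2)


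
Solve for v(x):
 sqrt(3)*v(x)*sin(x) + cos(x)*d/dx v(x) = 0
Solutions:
 v(x) = C1*cos(x)^(sqrt(3))


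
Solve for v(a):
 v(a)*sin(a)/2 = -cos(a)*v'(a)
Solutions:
 v(a) = C1*sqrt(cos(a))


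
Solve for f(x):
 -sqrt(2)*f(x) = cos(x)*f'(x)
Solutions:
 f(x) = C1*(sin(x) - 1)^(sqrt(2)/2)/(sin(x) + 1)^(sqrt(2)/2)


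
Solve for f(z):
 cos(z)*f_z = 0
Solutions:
 f(z) = C1


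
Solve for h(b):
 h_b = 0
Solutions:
 h(b) = C1


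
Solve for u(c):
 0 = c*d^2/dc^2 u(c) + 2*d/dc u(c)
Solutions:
 u(c) = C1 + C2/c


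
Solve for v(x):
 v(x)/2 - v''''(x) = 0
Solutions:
 v(x) = C1*exp(-2^(3/4)*x/2) + C2*exp(2^(3/4)*x/2) + C3*sin(2^(3/4)*x/2) + C4*cos(2^(3/4)*x/2)


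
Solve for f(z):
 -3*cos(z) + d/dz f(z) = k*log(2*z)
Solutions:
 f(z) = C1 + k*z*(log(z) - 1) + k*z*log(2) + 3*sin(z)


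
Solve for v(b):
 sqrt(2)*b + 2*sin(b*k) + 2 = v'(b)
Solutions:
 v(b) = C1 + sqrt(2)*b^2/2 + 2*b - 2*cos(b*k)/k


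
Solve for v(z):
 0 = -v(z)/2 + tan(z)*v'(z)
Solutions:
 v(z) = C1*sqrt(sin(z))


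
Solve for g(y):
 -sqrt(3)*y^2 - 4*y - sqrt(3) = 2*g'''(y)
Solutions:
 g(y) = C1 + C2*y + C3*y^2 - sqrt(3)*y^5/120 - y^4/12 - sqrt(3)*y^3/12


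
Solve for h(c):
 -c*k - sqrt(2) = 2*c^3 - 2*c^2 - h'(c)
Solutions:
 h(c) = C1 + c^4/2 - 2*c^3/3 + c^2*k/2 + sqrt(2)*c


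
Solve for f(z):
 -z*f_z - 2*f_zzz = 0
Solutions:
 f(z) = C1 + Integral(C2*airyai(-2^(2/3)*z/2) + C3*airybi(-2^(2/3)*z/2), z)


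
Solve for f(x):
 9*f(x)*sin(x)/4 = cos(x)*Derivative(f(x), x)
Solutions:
 f(x) = C1/cos(x)^(9/4)


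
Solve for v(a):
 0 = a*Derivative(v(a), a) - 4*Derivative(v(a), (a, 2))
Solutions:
 v(a) = C1 + C2*erfi(sqrt(2)*a/4)


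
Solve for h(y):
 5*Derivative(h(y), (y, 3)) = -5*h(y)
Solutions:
 h(y) = C3*exp(-y) + (C1*sin(sqrt(3)*y/2) + C2*cos(sqrt(3)*y/2))*exp(y/2)


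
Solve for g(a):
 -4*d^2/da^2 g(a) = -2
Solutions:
 g(a) = C1 + C2*a + a^2/4


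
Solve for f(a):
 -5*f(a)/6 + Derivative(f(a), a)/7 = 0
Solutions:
 f(a) = C1*exp(35*a/6)


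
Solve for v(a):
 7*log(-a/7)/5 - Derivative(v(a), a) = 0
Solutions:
 v(a) = C1 + 7*a*log(-a)/5 + 7*a*(-log(7) - 1)/5


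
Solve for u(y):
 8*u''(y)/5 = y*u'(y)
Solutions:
 u(y) = C1 + C2*erfi(sqrt(5)*y/4)


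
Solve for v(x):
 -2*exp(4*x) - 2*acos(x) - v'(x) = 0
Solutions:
 v(x) = C1 - 2*x*acos(x) + 2*sqrt(1 - x^2) - exp(4*x)/2


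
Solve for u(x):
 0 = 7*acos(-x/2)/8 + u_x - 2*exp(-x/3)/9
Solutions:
 u(x) = C1 - 7*x*acos(-x/2)/8 - 7*sqrt(4 - x^2)/8 - 2*exp(-x/3)/3


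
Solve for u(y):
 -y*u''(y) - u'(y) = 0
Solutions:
 u(y) = C1 + C2*log(y)


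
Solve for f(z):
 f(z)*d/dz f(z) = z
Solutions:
 f(z) = -sqrt(C1 + z^2)
 f(z) = sqrt(C1 + z^2)


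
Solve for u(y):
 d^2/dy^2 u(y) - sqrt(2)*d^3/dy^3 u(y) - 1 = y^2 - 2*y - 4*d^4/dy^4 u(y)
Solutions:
 u(y) = C1 + C2*y + y^4/12 + y^3*(-1 + sqrt(2))/3 + y^2*(-3/2 - sqrt(2)) + (C3*sin(sqrt(14)*y/8) + C4*cos(sqrt(14)*y/8))*exp(sqrt(2)*y/8)


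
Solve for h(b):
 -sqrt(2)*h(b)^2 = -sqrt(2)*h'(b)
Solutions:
 h(b) = -1/(C1 + b)


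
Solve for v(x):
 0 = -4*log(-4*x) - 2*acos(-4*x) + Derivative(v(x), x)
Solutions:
 v(x) = C1 + 4*x*log(-x) + 2*x*acos(-4*x) - 4*x + 8*x*log(2) + sqrt(1 - 16*x^2)/2


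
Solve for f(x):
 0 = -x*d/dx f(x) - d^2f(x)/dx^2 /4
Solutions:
 f(x) = C1 + C2*erf(sqrt(2)*x)


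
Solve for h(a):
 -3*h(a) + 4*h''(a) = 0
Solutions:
 h(a) = C1*exp(-sqrt(3)*a/2) + C2*exp(sqrt(3)*a/2)


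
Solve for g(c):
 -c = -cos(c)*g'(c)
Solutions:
 g(c) = C1 + Integral(c/cos(c), c)


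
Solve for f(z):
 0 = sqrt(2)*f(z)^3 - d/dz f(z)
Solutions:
 f(z) = -sqrt(2)*sqrt(-1/(C1 + sqrt(2)*z))/2
 f(z) = sqrt(2)*sqrt(-1/(C1 + sqrt(2)*z))/2


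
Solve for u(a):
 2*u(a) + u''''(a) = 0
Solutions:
 u(a) = (C1*sin(2^(3/4)*a/2) + C2*cos(2^(3/4)*a/2))*exp(-2^(3/4)*a/2) + (C3*sin(2^(3/4)*a/2) + C4*cos(2^(3/4)*a/2))*exp(2^(3/4)*a/2)


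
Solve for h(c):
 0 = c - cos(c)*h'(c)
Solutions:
 h(c) = C1 + Integral(c/cos(c), c)


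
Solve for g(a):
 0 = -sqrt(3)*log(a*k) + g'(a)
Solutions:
 g(a) = C1 + sqrt(3)*a*log(a*k) - sqrt(3)*a


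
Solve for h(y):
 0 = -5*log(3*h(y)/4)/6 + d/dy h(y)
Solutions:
 6*Integral(1/(-log(_y) - log(3) + 2*log(2)), (_y, h(y)))/5 = C1 - y


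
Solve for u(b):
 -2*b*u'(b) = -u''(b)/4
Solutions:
 u(b) = C1 + C2*erfi(2*b)


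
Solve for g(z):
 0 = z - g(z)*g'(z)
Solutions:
 g(z) = -sqrt(C1 + z^2)
 g(z) = sqrt(C1 + z^2)


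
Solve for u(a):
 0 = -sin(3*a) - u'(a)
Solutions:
 u(a) = C1 + cos(3*a)/3


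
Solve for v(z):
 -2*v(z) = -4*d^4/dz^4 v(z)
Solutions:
 v(z) = C1*exp(-2^(3/4)*z/2) + C2*exp(2^(3/4)*z/2) + C3*sin(2^(3/4)*z/2) + C4*cos(2^(3/4)*z/2)


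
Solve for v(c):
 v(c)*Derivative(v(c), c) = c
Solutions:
 v(c) = -sqrt(C1 + c^2)
 v(c) = sqrt(C1 + c^2)


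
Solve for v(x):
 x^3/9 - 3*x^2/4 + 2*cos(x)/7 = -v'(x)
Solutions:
 v(x) = C1 - x^4/36 + x^3/4 - 2*sin(x)/7


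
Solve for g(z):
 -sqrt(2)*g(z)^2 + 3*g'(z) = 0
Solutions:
 g(z) = -3/(C1 + sqrt(2)*z)


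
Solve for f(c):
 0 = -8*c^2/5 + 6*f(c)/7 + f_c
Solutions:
 f(c) = C1*exp(-6*c/7) + 28*c^2/15 - 196*c/45 + 686/135


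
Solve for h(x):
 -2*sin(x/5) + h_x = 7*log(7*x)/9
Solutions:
 h(x) = C1 + 7*x*log(x)/9 - 7*x/9 + 7*x*log(7)/9 - 10*cos(x/5)


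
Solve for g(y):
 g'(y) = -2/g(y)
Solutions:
 g(y) = -sqrt(C1 - 4*y)
 g(y) = sqrt(C1 - 4*y)


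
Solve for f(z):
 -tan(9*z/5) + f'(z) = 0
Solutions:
 f(z) = C1 - 5*log(cos(9*z/5))/9


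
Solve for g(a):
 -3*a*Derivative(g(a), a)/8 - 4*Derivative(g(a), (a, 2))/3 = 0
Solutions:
 g(a) = C1 + C2*erf(3*a/8)


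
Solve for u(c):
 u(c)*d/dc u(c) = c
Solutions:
 u(c) = -sqrt(C1 + c^2)
 u(c) = sqrt(C1 + c^2)


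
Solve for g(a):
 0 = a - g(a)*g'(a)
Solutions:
 g(a) = -sqrt(C1 + a^2)
 g(a) = sqrt(C1 + a^2)


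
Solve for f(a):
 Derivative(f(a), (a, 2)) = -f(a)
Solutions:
 f(a) = C1*sin(a) + C2*cos(a)


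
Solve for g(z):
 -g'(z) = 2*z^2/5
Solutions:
 g(z) = C1 - 2*z^3/15


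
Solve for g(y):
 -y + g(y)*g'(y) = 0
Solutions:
 g(y) = -sqrt(C1 + y^2)
 g(y) = sqrt(C1 + y^2)


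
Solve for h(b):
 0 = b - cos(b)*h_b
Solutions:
 h(b) = C1 + Integral(b/cos(b), b)


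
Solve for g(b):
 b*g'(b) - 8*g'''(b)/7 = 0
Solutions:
 g(b) = C1 + Integral(C2*airyai(7^(1/3)*b/2) + C3*airybi(7^(1/3)*b/2), b)


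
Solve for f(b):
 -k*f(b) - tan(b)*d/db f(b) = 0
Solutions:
 f(b) = C1*exp(-k*log(sin(b)))


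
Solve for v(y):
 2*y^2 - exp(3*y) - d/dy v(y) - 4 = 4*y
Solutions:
 v(y) = C1 + 2*y^3/3 - 2*y^2 - 4*y - exp(3*y)/3


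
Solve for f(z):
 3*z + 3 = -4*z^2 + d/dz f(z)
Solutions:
 f(z) = C1 + 4*z^3/3 + 3*z^2/2 + 3*z


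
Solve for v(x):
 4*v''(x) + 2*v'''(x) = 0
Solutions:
 v(x) = C1 + C2*x + C3*exp(-2*x)


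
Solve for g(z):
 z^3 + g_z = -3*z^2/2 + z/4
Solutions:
 g(z) = C1 - z^4/4 - z^3/2 + z^2/8


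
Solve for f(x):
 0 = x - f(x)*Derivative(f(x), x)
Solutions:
 f(x) = -sqrt(C1 + x^2)
 f(x) = sqrt(C1 + x^2)


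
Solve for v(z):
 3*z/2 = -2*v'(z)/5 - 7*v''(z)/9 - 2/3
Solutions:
 v(z) = C1 + C2*exp(-18*z/35) - 15*z^2/8 + 45*z/8


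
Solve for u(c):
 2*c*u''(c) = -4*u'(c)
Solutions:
 u(c) = C1 + C2/c


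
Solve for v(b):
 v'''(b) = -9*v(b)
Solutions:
 v(b) = C3*exp(-3^(2/3)*b) + (C1*sin(3*3^(1/6)*b/2) + C2*cos(3*3^(1/6)*b/2))*exp(3^(2/3)*b/2)


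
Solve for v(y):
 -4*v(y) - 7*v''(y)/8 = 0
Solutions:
 v(y) = C1*sin(4*sqrt(14)*y/7) + C2*cos(4*sqrt(14)*y/7)


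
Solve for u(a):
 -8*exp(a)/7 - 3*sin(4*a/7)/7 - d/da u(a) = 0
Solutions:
 u(a) = C1 - 8*exp(a)/7 + 3*cos(4*a/7)/4


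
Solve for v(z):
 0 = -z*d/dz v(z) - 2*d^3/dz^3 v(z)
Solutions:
 v(z) = C1 + Integral(C2*airyai(-2^(2/3)*z/2) + C3*airybi(-2^(2/3)*z/2), z)


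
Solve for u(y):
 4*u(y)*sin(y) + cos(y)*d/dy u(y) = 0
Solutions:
 u(y) = C1*cos(y)^4


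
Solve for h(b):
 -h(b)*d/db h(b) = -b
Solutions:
 h(b) = -sqrt(C1 + b^2)
 h(b) = sqrt(C1 + b^2)


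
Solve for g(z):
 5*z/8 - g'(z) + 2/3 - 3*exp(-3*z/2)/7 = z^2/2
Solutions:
 g(z) = C1 - z^3/6 + 5*z^2/16 + 2*z/3 + 2*exp(-3*z/2)/7


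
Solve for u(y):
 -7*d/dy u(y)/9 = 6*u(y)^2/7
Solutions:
 u(y) = 49/(C1 + 54*y)
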